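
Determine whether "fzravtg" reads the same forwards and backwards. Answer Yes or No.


Input string: 'fzravtg'
Reversed: 'gtvarzf'
Compare pairs: s[0]='f' vs s[6]='g' (mismatch), s[1]='z' vs s[5]='t' (mismatch), s[2]='r' vs s[4]='v' (mismatch)
Palindrome: No


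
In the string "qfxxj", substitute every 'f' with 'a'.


Input string: 'qfxxj'
Operation: replace 'f' with 'a'
Positions of 'f': 1
After replacement: qaxxj


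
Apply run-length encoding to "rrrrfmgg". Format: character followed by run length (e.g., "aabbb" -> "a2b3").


Input: 'rrrrfmgg'
Operation: identify consecutive runs
Runs: 'rrrr' -> r4, 'f' -> f1, 'm' -> m1, 'gg' -> g2
Encoded: r4f1m1g2


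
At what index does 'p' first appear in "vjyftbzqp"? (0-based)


Input string: 'vjyftbzqp'
Target: 'p'
Scanning left to right: s[0]='v', s[1]='j', s[2]='y', s[3]='f', s[4]='t', s[5]='b', s[6]='z', s[7]='q', s[8]='p'
First match at index: 8


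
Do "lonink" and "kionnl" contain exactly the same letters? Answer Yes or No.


String 1: 'lonink' -> sorted: 'iklnno'
String 2: 'kionnl' -> sorted: 'iklnno'
Compare sorted forms: 'iklnno' == 'iklnno'
Anagram: Yes


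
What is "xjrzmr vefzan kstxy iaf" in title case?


Input string: 'xjrzmr vefzan kstxy iaf'
Operation: capitalize first letter of each word
Word transformations: 'xjrzmr'->'Xjrzmr', 'vefzan'->'Vefzan', 'kstxy'->'Kstxy', 'iaf'->'Iaf'
Result: Xjrzmr Vefzan Kstxy Iaf


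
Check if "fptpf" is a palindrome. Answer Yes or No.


Input string: 'fptpf'
Reversed: 'fptpf'
Compare pairs: s[0]='f' vs s[4]='f' (match), s[1]='p' vs s[3]='p' (match)
Palindrome: Yes


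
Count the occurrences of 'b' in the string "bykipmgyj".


Input string: 'bykipmgyj'
Target character: 'b'
Scan each position: s[0]='b'
Matches found at indices: 0
Total: 1


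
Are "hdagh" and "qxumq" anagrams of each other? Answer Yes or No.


String 1: 'hdagh' -> sorted: 'adghh'
String 2: 'qxumq' -> sorted: 'mqqux'
Compare sorted forms: 'adghh' != 'mqqux'
Anagram: No


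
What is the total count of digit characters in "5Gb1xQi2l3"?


Input string: '5Gb1xQi2l3'
Operation: count digit characters (0-9)
Scan: '5'(digit), 'G', 'b', '1'(digit), 'x', 'Q', 'i', '2'(digit), 'l', '3'(digit)
Digits found: 4
Result: 4


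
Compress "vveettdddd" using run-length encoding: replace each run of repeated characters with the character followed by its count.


Input: 'vveettdddd'
Operation: identify consecutive runs
Runs: 'vv' -> v2, 'ee' -> e2, 'tt' -> t2, 'dddd' -> d4
Encoded: v2e2t2d4


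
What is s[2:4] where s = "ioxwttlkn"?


Input string: 'ioxwttlkn'
Operation: slice [2:4]
Extract characters: s[2]='x', s[3]='w'
Result: xw


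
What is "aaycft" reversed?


Input string: 'aaycft'
Operation: reverse character order
Original order: 'a' -> 'a' -> 'y' -> 'c' -> 'f' -> 't'
Reversed order: 't' -> 'f' -> 'c' -> 'y' -> 'a' -> 'a'
Result: tfcyaa


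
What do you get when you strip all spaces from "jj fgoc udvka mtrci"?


Input string: 'jj fgoc udvka mtrci'
Operation: remove all spaces
Words: 'jj', 'fgoc', 'udvka', 'mtrci'
Join without spaces: jjfgocudvkamtrci


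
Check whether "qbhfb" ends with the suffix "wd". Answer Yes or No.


Input string: 'qbhfb'
Suffix to check: 'wd'
Last 2 characters of input: 'fb'
Match: False
Result: No


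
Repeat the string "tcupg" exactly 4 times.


Input string: 'tcupg'
Operation: repeat 4 times
Concatenation: 'tcupg' + 'tcupg' + 'tcupg' + 'tcupg'
Result: tcupgtcupgtcupgtcupg


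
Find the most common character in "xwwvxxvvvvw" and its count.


Input: 'xwwvxxvvvvw'
Operation: tally each character
Counts: 'v':5, 'w':3, 'x':3
Maximum: 'v' appears 5 times


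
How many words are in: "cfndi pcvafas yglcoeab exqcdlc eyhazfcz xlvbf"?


Input string: 'cfndi pcvafas yglcoeab exqcdlc eyhazfcz xlvbf'
Operation: split by spaces
Words found: 'cfndi', 'pcvafas', 'yglcoeab', 'exqcdlc', 'eyhazfcz', 'xlvbf'
Word count: 6


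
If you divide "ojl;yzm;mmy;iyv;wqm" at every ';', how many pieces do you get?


Input string: 'ojl;yzm;mmy;iyv;wqm'
Delimiter: ';'
Split result: 'ojl', 'yzm', 'mmy', 'iyv', 'wqm'
Number of parts: 5


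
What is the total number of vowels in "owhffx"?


Input string: 'owhffx'
Operation: count vowels (a, e, i, o, u)
Scan: s[0]='o' (vowel), s[1]='w', s[2]='h', s[3]='f', s[4]='f', s[5]='x'
Vowels found: 1
Result: 1


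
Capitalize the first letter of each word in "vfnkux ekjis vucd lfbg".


Input string: 'vfnkux ekjis vucd lfbg'
Operation: capitalize first letter of each word
Word transformations: 'vfnkux'->'Vfnkux', 'ekjis'->'Ekjis', 'vucd'->'Vucd', 'lfbg'->'Lfbg'
Result: Vfnkux Ekjis Vucd Lfbg


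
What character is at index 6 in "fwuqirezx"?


Input string: 'fwuqirezx'
Operation: get character at index 6
Index mapping: s[0]='f', s[1]='w', s[2]='u', s[3]='q', s[4]='i', s[5]='r', s[6]='e'
Result: 'e'


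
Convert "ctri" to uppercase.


Input string: 'ctri'
Operation: convert each letter to uppercase
Mapping: 'c'->'C', 't'->'T', 'r'->'R', 'i'->'I'
Result: CTRI


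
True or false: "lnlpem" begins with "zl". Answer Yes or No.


Input string: 'lnlpem'
Prefix to check: 'zl'
First 2 characters of input: 'ln'
Match: False
Result: No


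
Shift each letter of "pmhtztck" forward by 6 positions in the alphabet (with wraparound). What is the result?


Input: 'pmhtztck', shift = 6
Operation: for each letter, (position + 6) mod 26
Mapping: 'p'(15+6=21)->'v', 'm'(12+6=18)->'s', 'h'(7+6=13)->'n', 't'(19+6=25)->'z', 'z'(25+6=31, 31 mod 26=5)->'f', 't'(19+6=25)->'z', 'c'(2+6=8)->'i', 'k'(10+6=16)->'q'
Result: vsnzfziq


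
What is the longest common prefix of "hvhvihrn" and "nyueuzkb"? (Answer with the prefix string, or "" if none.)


String 1: 'hvhvihrn'
String 2: 'nyueuzkb'
Compare position by position:
pos 0: 'h' vs 'n' differ -> stop
Longest common prefix: "" (length 0)


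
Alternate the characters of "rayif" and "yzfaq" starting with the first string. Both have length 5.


String 1: 'rayif'
String 2: 'yzfaq'
Operation: alternate characters
Pairs: 'r'+'y', 'a'+'z', 'y'+'f', 'i'+'a', 'f'+'q'
Result: ryazyfiafq


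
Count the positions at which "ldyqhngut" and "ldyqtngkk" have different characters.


String 1: 'ldyqhngut'
String 2: 'ldyqtngkk'
Compare each position: pos 0: 'l'=='l', pos 1: 'd'=='d', pos 2: 'y'=='y', pos 3: 'q'=='q', pos 4: 'h'!='t', pos 5: 'n'=='n', pos 6: 'g'=='g', pos 7: 'u'!='k', pos 8: 't'!='k'
Differing positions: 3
Hamming distance: 3


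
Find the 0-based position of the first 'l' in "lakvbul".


Input string: 'lakvbul'
Target: 'l'
Scanning left to right: s[0]='l'
First match at index: 0


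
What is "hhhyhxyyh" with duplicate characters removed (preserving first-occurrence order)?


Input: 'hhhyhxyyh'
Operation: keep first occurrence of each character
Scan: s[0]='h' new -> keep; s[1]='h' seen -> skip; s[2]='h' seen -> skip; s[3]='y' new -> keep; s[4]='h' seen -> skip; s[5]='x' new -> keep; s[6]='y' seen -> skip; s[7]='y' seen -> skip; s[8]='h' seen -> skip
Result: hyx


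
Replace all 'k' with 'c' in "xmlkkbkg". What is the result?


Input string: 'xmlkkbkg'
Operation: replace 'k' with 'c'
Positions of 'k': 3, 4, 6
After replacement: xmlccbcg


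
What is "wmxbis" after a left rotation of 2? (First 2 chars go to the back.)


Input: 'wmxbis', shift = 2
Operation: split at index 2 and swap parts
Front part s[0:2] = 'wm'
Back part s[2:] = 'xbis'
Rotated = back + front = 'xbis' + 'wm'
Result: xbiswm


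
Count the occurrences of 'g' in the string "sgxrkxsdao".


Input string: 'sgxrkxsdao'
Target character: 'g'
Scan each position: s[1]='g'
Matches found at indices: 1
Total: 1


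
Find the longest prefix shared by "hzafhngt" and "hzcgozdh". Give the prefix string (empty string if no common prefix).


String 1: 'hzafhngt'
String 2: 'hzcgozdh'
Compare position by position:
pos 0: 'h' vs 'h' match
pos 1: 'z' vs 'z' match
pos 2: 'a' vs 'c' differ -> stop
Longest common prefix: "hz" (length 2)


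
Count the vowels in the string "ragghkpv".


Input string: 'ragghkpv'
Operation: count vowels (a, e, i, o, u)
Scan: s[0]='r', s[1]='a' (vowel), s[2]='g', s[3]='g', s[4]='h', s[5]='k', s[6]='p', s[7]='v'
Vowels found: 1
Result: 1


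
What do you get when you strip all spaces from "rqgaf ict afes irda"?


Input string: 'rqgaf ict afes irda'
Operation: remove all spaces
Words: 'rqgaf', 'ict', 'afes', 'irda'
Join without spaces: rqgafictafesirda


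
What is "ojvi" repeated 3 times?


Input string: 'ojvi'
Operation: repeat 3 times
Concatenation: 'ojvi' + 'ojvi' + 'ojvi'
Result: ojviojviojvi


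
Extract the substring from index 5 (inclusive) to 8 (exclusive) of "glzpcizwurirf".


Input string: 'glzpcizwurirf'
Operation: slice [5:8]
Extract characters: s[5]='i', s[6]='z', s[7]='w'
Result: izw


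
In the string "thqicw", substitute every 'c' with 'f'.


Input string: 'thqicw'
Operation: replace 'c' with 'f'
Positions of 'c': 4
After replacement: thqifw


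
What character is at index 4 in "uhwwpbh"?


Input string: 'uhwwpbh'
Operation: get character at index 4
Index mapping: s[0]='u', s[1]='h', s[2]='w', s[3]='w', s[4]='p'
Result: 'p'


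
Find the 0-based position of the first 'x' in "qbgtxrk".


Input string: 'qbgtxrk'
Target: 'x'
Scanning left to right: s[0]='q', s[1]='b', s[2]='g', s[3]='t', s[4]='x'
First match at index: 4


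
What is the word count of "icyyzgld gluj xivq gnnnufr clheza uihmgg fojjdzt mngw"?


Input string: 'icyyzgld gluj xivq gnnnufr clheza uihmgg fojjdzt mngw'
Operation: split by spaces
Words found: 'icyyzgld', 'gluj', 'xivq', 'gnnnufr', 'clheza', 'uihmgg', 'fojjdzt', 'mngw'
Word count: 8


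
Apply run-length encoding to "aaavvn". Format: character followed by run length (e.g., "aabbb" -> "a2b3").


Input: 'aaavvn'
Operation: identify consecutive runs
Runs: 'aaa' -> a3, 'vv' -> v2, 'n' -> n1
Encoded: a3v2n1


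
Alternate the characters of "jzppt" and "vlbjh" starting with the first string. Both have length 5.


String 1: 'jzppt'
String 2: 'vlbjh'
Operation: alternate characters
Pairs: 'j'+'v', 'z'+'l', 'p'+'b', 'p'+'j', 't'+'h'
Result: jvzlpbpjth


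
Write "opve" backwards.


Input string: 'opve'
Operation: reverse character order
Original order: 'o' -> 'p' -> 'v' -> 'e'
Reversed order: 'e' -> 'v' -> 'p' -> 'o'
Result: evpo


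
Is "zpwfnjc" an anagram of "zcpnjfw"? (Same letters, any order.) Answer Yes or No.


String 1: 'zcpnjfw' -> sorted: 'cfjnpwz'
String 2: 'zpwfnjc' -> sorted: 'cfjnpwz'
Compare sorted forms: 'cfjnpwz' == 'cfjnpwz'
Anagram: Yes


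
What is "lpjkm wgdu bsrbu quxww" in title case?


Input string: 'lpjkm wgdu bsrbu quxww'
Operation: capitalize first letter of each word
Word transformations: 'lpjkm'->'Lpjkm', 'wgdu'->'Wgdu', 'bsrbu'->'Bsrbu', 'quxww'->'Quxww'
Result: Lpjkm Wgdu Bsrbu Quxww


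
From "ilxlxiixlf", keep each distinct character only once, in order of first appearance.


Input: 'ilxlxiixlf'
Operation: keep first occurrence of each character
Scan: s[0]='i' new -> keep; s[1]='l' new -> keep; s[2]='x' new -> keep; s[3]='l' seen -> skip; s[4]='x' seen -> skip; s[5]='i' seen -> skip; s[6]='i' seen -> skip; s[7]='x' seen -> skip; s[8]='l' seen -> skip; s[9]='f' new -> keep
Result: ilxf


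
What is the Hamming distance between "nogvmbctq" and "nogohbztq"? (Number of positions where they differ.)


String 1: 'nogvmbctq'
String 2: 'nogohbztq'
Compare each position: pos 0: 'n'=='n', pos 1: 'o'=='o', pos 2: 'g'=='g', pos 3: 'v'!='o', pos 4: 'm'!='h', pos 5: 'b'=='b', pos 6: 'c'!='z', pos 7: 't'=='t', pos 8: 'q'=='q'
Differing positions: 3
Hamming distance: 3


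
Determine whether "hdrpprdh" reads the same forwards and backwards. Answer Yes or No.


Input string: 'hdrpprdh'
Reversed: 'hdrpprdh'
Compare pairs: s[0]='h' vs s[7]='h' (match), s[1]='d' vs s[6]='d' (match), s[2]='r' vs s[5]='r' (match), s[3]='p' vs s[4]='p' (match)
Palindrome: Yes


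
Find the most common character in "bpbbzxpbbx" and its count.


Input: 'bpbbzxpbbx'
Operation: tally each character
Counts: 'b':5, 'p':2, 'x':2, 'z':1
Maximum: 'b' appears 5 times


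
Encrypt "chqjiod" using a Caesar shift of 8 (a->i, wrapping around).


Input: 'chqjiod', shift = 8
Operation: for each letter, (position + 8) mod 26
Mapping: 'c'(2+8=10)->'k', 'h'(7+8=15)->'p', 'q'(16+8=24)->'y', 'j'(9+8=17)->'r', 'i'(8+8=16)->'q', 'o'(14+8=22)->'w', 'd'(3+8=11)->'l'
Result: kpyrqwl


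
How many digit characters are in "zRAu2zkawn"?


Input string: 'zRAu2zkawn'
Operation: count digit characters (0-9)
Scan: 'z', 'R', 'A', 'u', '2'(digit), 'z', 'k', 'a', 'w', 'n'
Digits found: 1
Result: 1


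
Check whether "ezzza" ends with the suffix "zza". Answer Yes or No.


Input string: 'ezzza'
Suffix to check: 'zza'
Last 3 characters of input: 'zza'
Match: True
Result: Yes


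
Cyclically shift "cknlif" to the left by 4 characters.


Input: 'cknlif', shift = 4
Operation: split at index 4 and swap parts
Front part s[0:4] = 'cknl'
Back part s[4:] = 'if'
Rotated = back + front = 'if' + 'cknl'
Result: ifcknl


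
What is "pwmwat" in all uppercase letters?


Input string: 'pwmwat'
Operation: convert each letter to uppercase
Mapping: 'p'->'P', 'w'->'W', 'm'->'M', 'w'->'W', 'a'->'A', 't'->'T'
Result: PWMWAT


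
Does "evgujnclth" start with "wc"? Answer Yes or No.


Input string: 'evgujnclth'
Prefix to check: 'wc'
First 2 characters of input: 'ev'
Match: False
Result: No


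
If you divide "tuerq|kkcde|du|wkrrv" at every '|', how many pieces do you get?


Input string: 'tuerq|kkcde|du|wkrrv'
Delimiter: '|'
Split result: 'tuerq', 'kkcde', 'du', 'wkrrv'
Number of parts: 4


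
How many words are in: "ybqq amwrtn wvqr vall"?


Input string: 'ybqq amwrtn wvqr vall'
Operation: split by spaces
Words found: 'ybqq', 'amwrtn', 'wvqr', 'vall'
Word count: 4


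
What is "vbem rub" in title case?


Input string: 'vbem rub'
Operation: capitalize first letter of each word
Word transformations: 'vbem'->'Vbem', 'rub'->'Rub'
Result: Vbem Rub


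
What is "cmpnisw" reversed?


Input string: 'cmpnisw'
Operation: reverse character order
Original order: 'c' -> 'm' -> 'p' -> 'n' -> 'i' -> 's' -> 'w'
Reversed order: 'w' -> 's' -> 'i' -> 'n' -> 'p' -> 'm' -> 'c'
Result: wsinpmc


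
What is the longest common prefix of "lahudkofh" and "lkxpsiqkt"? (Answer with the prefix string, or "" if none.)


String 1: 'lahudkofh'
String 2: 'lkxpsiqkt'
Compare position by position:
pos 0: 'l' vs 'l' match
pos 1: 'a' vs 'k' differ -> stop
Longest common prefix: "l" (length 1)


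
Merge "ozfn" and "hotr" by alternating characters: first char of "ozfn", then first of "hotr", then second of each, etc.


String 1: 'ozfn'
String 2: 'hotr'
Operation: alternate characters
Pairs: 'o'+'h', 'z'+'o', 'f'+'t', 'n'+'r'
Result: ohzoftnr


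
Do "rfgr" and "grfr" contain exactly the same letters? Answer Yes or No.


String 1: 'rfgr' -> sorted: 'fgrr'
String 2: 'grfr' -> sorted: 'fgrr'
Compare sorted forms: 'fgrr' == 'fgrr'
Anagram: Yes


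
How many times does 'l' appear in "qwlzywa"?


Input string: 'qwlzywa'
Target character: 'l'
Scan each position: s[2]='l'
Matches found at indices: 2
Total: 1


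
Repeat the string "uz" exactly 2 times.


Input string: 'uz'
Operation: repeat 2 times
Concatenation: 'uz' + 'uz'
Result: uzuz


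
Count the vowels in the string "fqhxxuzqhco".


Input string: 'fqhxxuzqhco'
Operation: count vowels (a, e, i, o, u)
Scan: s[0]='f', s[1]='q', s[2]='h', s[3]='x', s[4]='x', s[5]='u' (vowel), s[6]='z', s[7]='q', s[8]='h', s[9]='c', s[10]='o' (vowel)
Vowels found: 2
Result: 2


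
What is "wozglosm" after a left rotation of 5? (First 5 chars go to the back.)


Input: 'wozglosm', shift = 5
Operation: split at index 5 and swap parts
Front part s[0:5] = 'wozgl'
Back part s[5:] = 'osm'
Rotated = back + front = 'osm' + 'wozgl'
Result: osmwozgl


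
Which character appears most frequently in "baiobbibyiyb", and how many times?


Input: 'baiobbibyiyb'
Operation: tally each character
Counts: 'a':1, 'b':5, 'i':3, 'o':1, 'y':2
Maximum: 'b' appears 5 times


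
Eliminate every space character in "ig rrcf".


Input string: 'ig rrcf'
Operation: remove all spaces
Words: 'ig', 'rrcf'
Join without spaces: igrrcf


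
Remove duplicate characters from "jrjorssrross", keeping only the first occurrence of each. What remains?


Input: 'jrjorssrross'
Operation: keep first occurrence of each character
Scan: s[0]='j' new -> keep; s[1]='r' new -> keep; s[2]='j' seen -> skip; s[3]='o' new -> keep; s[4]='r' seen -> skip; s[5]='s' new -> keep; s[6]='s' seen -> skip; s[7]='r' seen -> skip; s[8]='r' seen -> skip; s[9]='o' seen -> skip; s[10]='s' seen -> skip; s[11]='s' seen -> skip
Result: jros


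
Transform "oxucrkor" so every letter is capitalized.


Input string: 'oxucrkor'
Operation: convert each letter to uppercase
Mapping: 'o'->'O', 'x'->'X', 'u'->'U', 'c'->'C', 'r'->'R', 'k'->'K', 'o'->'O', 'r'->'R'
Result: OXUCRKOR


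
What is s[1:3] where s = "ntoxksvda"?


Input string: 'ntoxksvda'
Operation: slice [1:3]
Extract characters: s[1]='t', s[2]='o'
Result: to


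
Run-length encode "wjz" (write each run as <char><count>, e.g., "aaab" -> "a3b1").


Input: 'wjz'
Operation: identify consecutive runs
Runs: 'w' -> w1, 'j' -> j1, 'z' -> z1
Encoded: w1j1z1


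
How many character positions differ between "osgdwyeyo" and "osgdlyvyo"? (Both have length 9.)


String 1: 'osgdwyeyo'
String 2: 'osgdlyvyo'
Compare each position: pos 0: 'o'=='o', pos 1: 's'=='s', pos 2: 'g'=='g', pos 3: 'd'=='d', pos 4: 'w'!='l', pos 5: 'y'=='y', pos 6: 'e'!='v', pos 7: 'y'=='y', pos 8: 'o'=='o'
Differing positions: 2
Hamming distance: 2


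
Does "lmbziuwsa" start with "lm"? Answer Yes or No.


Input string: 'lmbziuwsa'
Prefix to check: 'lm'
First 2 characters of input: 'lm'
Match: True
Result: Yes


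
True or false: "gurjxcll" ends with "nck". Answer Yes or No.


Input string: 'gurjxcll'
Suffix to check: 'nck'
Last 3 characters of input: 'cll'
Match: False
Result: No


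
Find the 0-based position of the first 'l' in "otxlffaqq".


Input string: 'otxlffaqq'
Target: 'l'
Scanning left to right: s[0]='o', s[1]='t', s[2]='x', s[3]='l'
First match at index: 3


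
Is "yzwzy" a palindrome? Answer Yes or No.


Input string: 'yzwzy'
Reversed: 'yzwzy'
Compare pairs: s[0]='y' vs s[4]='y' (match), s[1]='z' vs s[3]='z' (match)
Palindrome: Yes


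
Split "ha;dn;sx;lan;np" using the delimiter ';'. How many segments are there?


Input string: 'ha;dn;sx;lan;np'
Delimiter: ';'
Split result: 'ha', 'dn', 'sx', 'lan', 'np'
Number of parts: 5


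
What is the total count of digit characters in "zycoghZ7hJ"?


Input string: 'zycoghZ7hJ'
Operation: count digit characters (0-9)
Scan: 'z', 'y', 'c', 'o', 'g', 'h', 'Z', '7'(digit), 'h', 'J'
Digits found: 1
Result: 1


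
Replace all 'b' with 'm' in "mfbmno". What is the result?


Input string: 'mfbmno'
Operation: replace 'b' with 'm'
Positions of 'b': 2
After replacement: mfmmno


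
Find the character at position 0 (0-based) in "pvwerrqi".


Input string: 'pvwerrqi'
Operation: get character at index 0
Index mapping: s[0]='p'
Result: 'p'


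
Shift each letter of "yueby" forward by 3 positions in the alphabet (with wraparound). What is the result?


Input: 'yueby', shift = 3
Operation: for each letter, (position + 3) mod 26
Mapping: 'y'(24+3=27, 27 mod 26=1)->'b', 'u'(20+3=23)->'x', 'e'(4+3=7)->'h', 'b'(1+3=4)->'e', 'y'(24+3=27, 27 mod 26=1)->'b'
Result: bxheb


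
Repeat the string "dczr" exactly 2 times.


Input string: 'dczr'
Operation: repeat 2 times
Concatenation: 'dczr' + 'dczr'
Result: dczrdczr


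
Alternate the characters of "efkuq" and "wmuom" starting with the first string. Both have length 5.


String 1: 'efkuq'
String 2: 'wmuom'
Operation: alternate characters
Pairs: 'e'+'w', 'f'+'m', 'k'+'u', 'u'+'o', 'q'+'m'
Result: ewfmkuuoqm


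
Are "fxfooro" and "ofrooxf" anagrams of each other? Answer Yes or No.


String 1: 'fxfooro' -> sorted: 'ffooorx'
String 2: 'ofrooxf' -> sorted: 'ffooorx'
Compare sorted forms: 'ffooorx' == 'ffooorx'
Anagram: Yes


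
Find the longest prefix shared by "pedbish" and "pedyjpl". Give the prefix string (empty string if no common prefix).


String 1: 'pedbish'
String 2: 'pedyjpl'
Compare position by position:
pos 0: 'p' vs 'p' match
pos 1: 'e' vs 'e' match
pos 2: 'd' vs 'd' match
pos 3: 'b' vs 'y' differ -> stop
Longest common prefix: "ped" (length 3)


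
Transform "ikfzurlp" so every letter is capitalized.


Input string: 'ikfzurlp'
Operation: convert each letter to uppercase
Mapping: 'i'->'I', 'k'->'K', 'f'->'F', 'z'->'Z', 'u'->'U', 'r'->'R', 'l'->'L', 'p'->'P'
Result: IKFZURLP


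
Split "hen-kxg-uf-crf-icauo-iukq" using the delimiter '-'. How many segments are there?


Input string: 'hen-kxg-uf-crf-icauo-iukq'
Delimiter: '-'
Split result: 'hen', 'kxg', 'uf', 'crf', 'icauo', 'iukq'
Number of parts: 6


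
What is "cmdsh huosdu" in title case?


Input string: 'cmdsh huosdu'
Operation: capitalize first letter of each word
Word transformations: 'cmdsh'->'Cmdsh', 'huosdu'->'Huosdu'
Result: Cmdsh Huosdu


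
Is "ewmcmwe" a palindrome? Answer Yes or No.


Input string: 'ewmcmwe'
Reversed: 'ewmcmwe'
Compare pairs: s[0]='e' vs s[6]='e' (match), s[1]='w' vs s[5]='w' (match), s[2]='m' vs s[4]='m' (match)
Palindrome: Yes


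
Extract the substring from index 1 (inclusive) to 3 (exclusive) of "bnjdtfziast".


Input string: 'bnjdtfziast'
Operation: slice [1:3]
Extract characters: s[1]='n', s[2]='j'
Result: nj


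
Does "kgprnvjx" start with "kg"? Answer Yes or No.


Input string: 'kgprnvjx'
Prefix to check: 'kg'
First 2 characters of input: 'kg'
Match: True
Result: Yes


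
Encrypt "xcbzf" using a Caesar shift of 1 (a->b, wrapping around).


Input: 'xcbzf', shift = 1
Operation: for each letter, (position + 1) mod 26
Mapping: 'x'(23+1=24)->'y', 'c'(2+1=3)->'d', 'b'(1+1=2)->'c', 'z'(25+1=26, 26 mod 26=0)->'a', 'f'(5+1=6)->'g'
Result: ydcag


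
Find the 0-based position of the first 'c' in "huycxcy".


Input string: 'huycxcy'
Target: 'c'
Scanning left to right: s[0]='h', s[1]='u', s[2]='y', s[3]='c'
First match at index: 3


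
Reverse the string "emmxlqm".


Input string: 'emmxlqm'
Operation: reverse character order
Original order: 'e' -> 'm' -> 'm' -> 'x' -> 'l' -> 'q' -> 'm'
Reversed order: 'm' -> 'q' -> 'l' -> 'x' -> 'm' -> 'm' -> 'e'
Result: mqlxmme


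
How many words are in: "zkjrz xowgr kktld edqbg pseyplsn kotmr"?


Input string: 'zkjrz xowgr kktld edqbg pseyplsn kotmr'
Operation: split by spaces
Words found: 'zkjrz', 'xowgr', 'kktld', 'edqbg', 'pseyplsn', 'kotmr'
Word count: 6


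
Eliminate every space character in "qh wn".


Input string: 'qh wn'
Operation: remove all spaces
Words: 'qh', 'wn'
Join without spaces: qhwn


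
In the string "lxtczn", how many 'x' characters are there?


Input string: 'lxtczn'
Target character: 'x'
Scan each position: s[1]='x'
Matches found at indices: 1
Total: 1


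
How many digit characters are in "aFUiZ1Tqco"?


Input string: 'aFUiZ1Tqco'
Operation: count digit characters (0-9)
Scan: 'a', 'F', 'U', 'i', 'Z', '1'(digit), 'T', 'q', 'c', 'o'
Digits found: 1
Result: 1


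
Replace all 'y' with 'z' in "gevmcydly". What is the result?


Input string: 'gevmcydly'
Operation: replace 'y' with 'z'
Positions of 'y': 5, 8
After replacement: gevmczdlz


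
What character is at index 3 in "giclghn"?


Input string: 'giclghn'
Operation: get character at index 3
Index mapping: s[0]='g', s[1]='i', s[2]='c', s[3]='l'
Result: 'l'


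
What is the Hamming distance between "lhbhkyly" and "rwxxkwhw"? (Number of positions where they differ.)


String 1: 'lhbhkyly'
String 2: 'rwxxkwhw'
Compare each position: pos 0: 'l'!='r', pos 1: 'h'!='w', pos 2: 'b'!='x', pos 3: 'h'!='x', pos 4: 'k'=='k', pos 5: 'y'!='w', pos 6: 'l'!='h', pos 7: 'y'!='w'
Differing positions: 7
Hamming distance: 7


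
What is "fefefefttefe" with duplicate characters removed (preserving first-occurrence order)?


Input: 'fefefefttefe'
Operation: keep first occurrence of each character
Scan: s[0]='f' new -> keep; s[1]='e' new -> keep; s[2]='f' seen -> skip; s[3]='e' seen -> skip; s[4]='f' seen -> skip; s[5]='e' seen -> skip; s[6]='f' seen -> skip; s[7]='t' new -> keep; s[8]='t' seen -> skip; s[9]='e' seen -> skip; s[10]='f' seen -> skip; s[11]='e' seen -> skip
Result: fet


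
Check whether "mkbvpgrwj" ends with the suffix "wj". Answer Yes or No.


Input string: 'mkbvpgrwj'
Suffix to check: 'wj'
Last 2 characters of input: 'wj'
Match: True
Result: Yes


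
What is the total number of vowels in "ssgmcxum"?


Input string: 'ssgmcxum'
Operation: count vowels (a, e, i, o, u)
Scan: s[0]='s', s[1]='s', s[2]='g', s[3]='m', s[4]='c', s[5]='x', s[6]='u' (vowel), s[7]='m'
Vowels found: 1
Result: 1


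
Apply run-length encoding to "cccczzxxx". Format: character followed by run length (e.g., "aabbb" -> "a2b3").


Input: 'cccczzxxx'
Operation: identify consecutive runs
Runs: 'cccc' -> c4, 'zz' -> z2, 'xxx' -> x3
Encoded: c4z2x3


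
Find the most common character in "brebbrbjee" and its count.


Input: 'brebbrbjee'
Operation: tally each character
Counts: 'b':4, 'e':3, 'j':1, 'r':2
Maximum: 'b' appears 4 times


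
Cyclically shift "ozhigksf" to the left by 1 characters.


Input: 'ozhigksf', shift = 1
Operation: split at index 1 and swap parts
Front part s[0:1] = 'o'
Back part s[1:] = 'zhigksf'
Rotated = back + front = 'zhigksf' + 'o'
Result: zhigksfo


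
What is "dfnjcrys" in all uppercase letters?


Input string: 'dfnjcrys'
Operation: convert each letter to uppercase
Mapping: 'd'->'D', 'f'->'F', 'n'->'N', 'j'->'J', 'c'->'C', 'r'->'R', 'y'->'Y', 's'->'S'
Result: DFNJCRYS


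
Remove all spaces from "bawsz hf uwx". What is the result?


Input string: 'bawsz hf uwx'
Operation: remove all spaces
Words: 'bawsz', 'hf', 'uwx'
Join without spaces: bawszhfuwx


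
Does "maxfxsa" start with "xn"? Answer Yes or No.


Input string: 'maxfxsa'
Prefix to check: 'xn'
First 2 characters of input: 'ma'
Match: False
Result: No


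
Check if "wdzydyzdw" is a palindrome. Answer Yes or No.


Input string: 'wdzydyzdw'
Reversed: 'wdzydyzdw'
Compare pairs: s[0]='w' vs s[8]='w' (match), s[1]='d' vs s[7]='d' (match), s[2]='z' vs s[6]='z' (match), s[3]='y' vs s[5]='y' (match)
Palindrome: Yes


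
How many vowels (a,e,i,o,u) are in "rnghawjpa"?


Input string: 'rnghawjpa'
Operation: count vowels (a, e, i, o, u)
Scan: s[0]='r', s[1]='n', s[2]='g', s[3]='h', s[4]='a' (vowel), s[5]='w', s[6]='j', s[7]='p', s[8]='a' (vowel)
Vowels found: 2
Result: 2


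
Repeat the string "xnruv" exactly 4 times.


Input string: 'xnruv'
Operation: repeat 4 times
Concatenation: 'xnruv' + 'xnruv' + 'xnruv' + 'xnruv'
Result: xnruvxnruvxnruvxnruv


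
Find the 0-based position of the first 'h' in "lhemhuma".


Input string: 'lhemhuma'
Target: 'h'
Scanning left to right: s[0]='l', s[1]='h'
First match at index: 1


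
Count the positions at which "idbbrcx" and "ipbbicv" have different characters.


String 1: 'idbbrcx'
String 2: 'ipbbicv'
Compare each position: pos 0: 'i'=='i', pos 1: 'd'!='p', pos 2: 'b'=='b', pos 3: 'b'=='b', pos 4: 'r'!='i', pos 5: 'c'=='c', pos 6: 'x'!='v'
Differing positions: 3
Hamming distance: 3


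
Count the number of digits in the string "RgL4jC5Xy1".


Input string: 'RgL4jC5Xy1'
Operation: count digit characters (0-9)
Scan: 'R', 'g', 'L', '4'(digit), 'j', 'C', '5'(digit), 'X', 'y', '1'(digit)
Digits found: 3
Result: 3


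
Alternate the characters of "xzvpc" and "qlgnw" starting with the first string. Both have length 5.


String 1: 'xzvpc'
String 2: 'qlgnw'
Operation: alternate characters
Pairs: 'x'+'q', 'z'+'l', 'v'+'g', 'p'+'n', 'c'+'w'
Result: xqzlvgpncw


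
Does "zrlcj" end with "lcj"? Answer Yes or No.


Input string: 'zrlcj'
Suffix to check: 'lcj'
Last 3 characters of input: 'lcj'
Match: True
Result: Yes


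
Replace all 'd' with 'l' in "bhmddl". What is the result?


Input string: 'bhmddl'
Operation: replace 'd' with 'l'
Positions of 'd': 3, 4
After replacement: bhmlll


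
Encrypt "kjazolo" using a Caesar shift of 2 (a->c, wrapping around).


Input: 'kjazolo', shift = 2
Operation: for each letter, (position + 2) mod 26
Mapping: 'k'(10+2=12)->'m', 'j'(9+2=11)->'l', 'a'(0+2=2)->'c', 'z'(25+2=27, 27 mod 26=1)->'b', 'o'(14+2=16)->'q', 'l'(11+2=13)->'n', 'o'(14+2=16)->'q'
Result: mlcbqnq


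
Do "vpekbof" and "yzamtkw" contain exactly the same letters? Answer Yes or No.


String 1: 'vpekbof' -> sorted: 'befkopv'
String 2: 'yzamtkw' -> sorted: 'akmtwyz'
Compare sorted forms: 'befkopv' != 'akmtwyz'
Anagram: No


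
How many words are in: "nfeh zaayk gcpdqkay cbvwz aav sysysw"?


Input string: 'nfeh zaayk gcpdqkay cbvwz aav sysysw'
Operation: split by spaces
Words found: 'nfeh', 'zaayk', 'gcpdqkay', 'cbvwz', 'aav', 'sysysw'
Word count: 6


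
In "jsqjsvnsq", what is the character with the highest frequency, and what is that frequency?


Input: 'jsqjsvnsq'
Operation: tally each character
Counts: 'j':2, 'n':1, 'q':2, 's':3, 'v':1
Maximum: 's' appears 3 times


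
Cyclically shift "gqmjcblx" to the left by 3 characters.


Input: 'gqmjcblx', shift = 3
Operation: split at index 3 and swap parts
Front part s[0:3] = 'gqm'
Back part s[3:] = 'jcblx'
Rotated = back + front = 'jcblx' + 'gqm'
Result: jcblxgqm


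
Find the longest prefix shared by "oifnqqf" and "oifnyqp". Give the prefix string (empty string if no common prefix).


String 1: 'oifnqqf'
String 2: 'oifnyqp'
Compare position by position:
pos 0: 'o' vs 'o' match
pos 1: 'i' vs 'i' match
pos 2: 'f' vs 'f' match
pos 3: 'n' vs 'n' match
pos 4: 'q' vs 'y' differ -> stop
Longest common prefix: "oifn" (length 4)


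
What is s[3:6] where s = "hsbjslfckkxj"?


Input string: 'hsbjslfckkxj'
Operation: slice [3:6]
Extract characters: s[3]='j', s[4]='s', s[5]='l'
Result: jsl


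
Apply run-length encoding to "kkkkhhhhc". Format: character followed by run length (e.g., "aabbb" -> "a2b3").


Input: 'kkkkhhhhc'
Operation: identify consecutive runs
Runs: 'kkkk' -> k4, 'hhhh' -> h4, 'c' -> c1
Encoded: k4h4c1


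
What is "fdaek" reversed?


Input string: 'fdaek'
Operation: reverse character order
Original order: 'f' -> 'd' -> 'a' -> 'e' -> 'k'
Reversed order: 'k' -> 'e' -> 'a' -> 'd' -> 'f'
Result: keadf


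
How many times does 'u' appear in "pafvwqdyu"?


Input string: 'pafvwqdyu'
Target character: 'u'
Scan each position: s[8]='u'
Matches found at indices: 8
Total: 1


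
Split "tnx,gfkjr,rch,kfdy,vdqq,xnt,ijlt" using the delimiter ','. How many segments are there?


Input string: 'tnx,gfkjr,rch,kfdy,vdqq,xnt,ijlt'
Delimiter: ','
Split result: 'tnx', 'gfkjr', 'rch', 'kfdy', 'vdqq', 'xnt', 'ijlt'
Number of parts: 7


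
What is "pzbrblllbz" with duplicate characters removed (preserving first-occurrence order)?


Input: 'pzbrblllbz'
Operation: keep first occurrence of each character
Scan: s[0]='p' new -> keep; s[1]='z' new -> keep; s[2]='b' new -> keep; s[3]='r' new -> keep; s[4]='b' seen -> skip; s[5]='l' new -> keep; s[6]='l' seen -> skip; s[7]='l' seen -> skip; s[8]='b' seen -> skip; s[9]='z' seen -> skip
Result: pzbrl


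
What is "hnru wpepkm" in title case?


Input string: 'hnru wpepkm'
Operation: capitalize first letter of each word
Word transformations: 'hnru'->'Hnru', 'wpepkm'->'Wpepkm'
Result: Hnru Wpepkm


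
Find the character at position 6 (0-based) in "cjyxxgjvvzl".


Input string: 'cjyxxgjvvzl'
Operation: get character at index 6
Index mapping: s[0]='c', s[1]='j', s[2]='y', s[3]='x', s[4]='x', s[5]='g', s[6]='j'
Result: 'j'


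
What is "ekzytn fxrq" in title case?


Input string: 'ekzytn fxrq'
Operation: capitalize first letter of each word
Word transformations: 'ekzytn'->'Ekzytn', 'fxrq'->'Fxrq'
Result: Ekzytn Fxrq


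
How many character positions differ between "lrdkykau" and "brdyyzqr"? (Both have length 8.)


String 1: 'lrdkykau'
String 2: 'brdyyzqr'
Compare each position: pos 0: 'l'!='b', pos 1: 'r'=='r', pos 2: 'd'=='d', pos 3: 'k'!='y', pos 4: 'y'=='y', pos 5: 'k'!='z', pos 6: 'a'!='q', pos 7: 'u'!='r'
Differing positions: 5
Hamming distance: 5


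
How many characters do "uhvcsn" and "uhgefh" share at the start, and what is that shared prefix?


String 1: 'uhvcsn'
String 2: 'uhgefh'
Compare position by position:
pos 0: 'u' vs 'u' match
pos 1: 'h' vs 'h' match
pos 2: 'v' vs 'g' differ -> stop
Longest common prefix: "uh" (length 2)


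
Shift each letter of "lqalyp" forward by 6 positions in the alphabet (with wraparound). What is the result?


Input: 'lqalyp', shift = 6
Operation: for each letter, (position + 6) mod 26
Mapping: 'l'(11+6=17)->'r', 'q'(16+6=22)->'w', 'a'(0+6=6)->'g', 'l'(11+6=17)->'r', 'y'(24+6=30, 30 mod 26=4)->'e', 'p'(15+6=21)->'v'
Result: rwgrev


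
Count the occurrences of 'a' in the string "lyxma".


Input string: 'lyxma'
Target character: 'a'
Scan each position: s[4]='a'
Matches found at indices: 4
Total: 1


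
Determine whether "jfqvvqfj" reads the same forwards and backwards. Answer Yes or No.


Input string: 'jfqvvqfj'
Reversed: 'jfqvvqfj'
Compare pairs: s[0]='j' vs s[7]='j' (match), s[1]='f' vs s[6]='f' (match), s[2]='q' vs s[5]='q' (match), s[3]='v' vs s[4]='v' (match)
Palindrome: Yes


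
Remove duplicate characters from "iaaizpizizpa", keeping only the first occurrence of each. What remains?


Input: 'iaaizpizizpa'
Operation: keep first occurrence of each character
Scan: s[0]='i' new -> keep; s[1]='a' new -> keep; s[2]='a' seen -> skip; s[3]='i' seen -> skip; s[4]='z' new -> keep; s[5]='p' new -> keep; s[6]='i' seen -> skip; s[7]='z' seen -> skip; s[8]='i' seen -> skip; s[9]='z' seen -> skip; s[10]='p' seen -> skip; s[11]='a' seen -> skip
Result: iazp


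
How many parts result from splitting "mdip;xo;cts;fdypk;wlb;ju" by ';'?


Input string: 'mdip;xo;cts;fdypk;wlb;ju'
Delimiter: ';'
Split result: 'mdip', 'xo', 'cts', 'fdypk', 'wlb', 'ju'
Number of parts: 6


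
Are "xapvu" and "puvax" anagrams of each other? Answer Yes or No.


String 1: 'xapvu' -> sorted: 'apuvx'
String 2: 'puvax' -> sorted: 'apuvx'
Compare sorted forms: 'apuvx' == 'apuvx'
Anagram: Yes


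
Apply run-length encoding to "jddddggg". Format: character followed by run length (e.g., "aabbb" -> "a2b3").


Input: 'jddddggg'
Operation: identify consecutive runs
Runs: 'j' -> j1, 'dddd' -> d4, 'ggg' -> g3
Encoded: j1d4g3


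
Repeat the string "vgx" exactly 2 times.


Input string: 'vgx'
Operation: repeat 2 times
Concatenation: 'vgx' + 'vgx'
Result: vgxvgx


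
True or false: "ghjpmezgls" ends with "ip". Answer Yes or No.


Input string: 'ghjpmezgls'
Suffix to check: 'ip'
Last 2 characters of input: 'ls'
Match: False
Result: No


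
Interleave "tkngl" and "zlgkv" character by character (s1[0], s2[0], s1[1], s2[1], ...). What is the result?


String 1: 'tkngl'
String 2: 'zlgkv'
Operation: alternate characters
Pairs: 't'+'z', 'k'+'l', 'n'+'g', 'g'+'k', 'l'+'v'
Result: tzklnggklv


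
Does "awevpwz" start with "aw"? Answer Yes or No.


Input string: 'awevpwz'
Prefix to check: 'aw'
First 2 characters of input: 'aw'
Match: True
Result: Yes


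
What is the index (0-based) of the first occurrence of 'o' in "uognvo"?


Input string: 'uognvo'
Target: 'o'
Scanning left to right: s[0]='u', s[1]='o'
First match at index: 1


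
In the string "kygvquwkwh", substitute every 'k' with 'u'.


Input string: 'kygvquwkwh'
Operation: replace 'k' with 'u'
Positions of 'k': 0, 7
After replacement: uygvquwuwh


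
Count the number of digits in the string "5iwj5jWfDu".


Input string: '5iwj5jWfDu'
Operation: count digit characters (0-9)
Scan: '5'(digit), 'i', 'w', 'j', '5'(digit), 'j', 'W', 'f', 'D', 'u'
Digits found: 2
Result: 2


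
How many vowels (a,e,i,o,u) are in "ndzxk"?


Input string: 'ndzxk'
Operation: count vowels (a, e, i, o, u)
Scan: s[0]='n', s[1]='d', s[2]='z', s[3]='x', s[4]='k'
Vowels found: 0
Result: 0


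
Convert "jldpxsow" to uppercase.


Input string: 'jldpxsow'
Operation: convert each letter to uppercase
Mapping: 'j'->'J', 'l'->'L', 'd'->'D', 'p'->'P', 'x'->'X', 's'->'S', 'o'->'O', 'w'->'W'
Result: JLDPXSOW


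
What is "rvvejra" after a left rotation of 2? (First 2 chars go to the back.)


Input: 'rvvejra', shift = 2
Operation: split at index 2 and swap parts
Front part s[0:2] = 'rv'
Back part s[2:] = 'vejra'
Rotated = back + front = 'vejra' + 'rv'
Result: vejrarv


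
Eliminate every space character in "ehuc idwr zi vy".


Input string: 'ehuc idwr zi vy'
Operation: remove all spaces
Words: 'ehuc', 'idwr', 'zi', 'vy'
Join without spaces: ehucidwrzivy


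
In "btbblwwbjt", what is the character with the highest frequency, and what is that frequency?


Input: 'btbblwwbjt'
Operation: tally each character
Counts: 'b':4, 'j':1, 'l':1, 't':2, 'w':2
Maximum: 'b' appears 4 times


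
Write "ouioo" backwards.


Input string: 'ouioo'
Operation: reverse character order
Original order: 'o' -> 'u' -> 'i' -> 'o' -> 'o'
Reversed order: 'o' -> 'o' -> 'i' -> 'u' -> 'o'
Result: ooiuo


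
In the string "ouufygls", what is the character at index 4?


Input string: 'ouufygls'
Operation: get character at index 4
Index mapping: s[0]='o', s[1]='u', s[2]='u', s[3]='f', s[4]='y'
Result: 'y'


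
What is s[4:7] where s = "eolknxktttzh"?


Input string: 'eolknxktttzh'
Operation: slice [4:7]
Extract characters: s[4]='n', s[5]='x', s[6]='k'
Result: nxk


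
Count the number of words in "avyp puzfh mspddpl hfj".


Input string: 'avyp puzfh mspddpl hfj'
Operation: split by spaces
Words found: 'avyp', 'puzfh', 'mspddpl', 'hfj'
Word count: 4


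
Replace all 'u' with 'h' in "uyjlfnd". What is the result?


Input string: 'uyjlfnd'
Operation: replace 'u' with 'h'
Positions of 'u': 0
After replacement: hyjlfnd


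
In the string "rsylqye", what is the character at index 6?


Input string: 'rsylqye'
Operation: get character at index 6
Index mapping: s[0]='r', s[1]='s', s[2]='y', s[3]='l', s[4]='q', s[5]='y', s[6]='e'
Result: 'e'


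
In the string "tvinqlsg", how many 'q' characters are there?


Input string: 'tvinqlsg'
Target character: 'q'
Scan each position: s[4]='q'
Matches found at indices: 4
Total: 1


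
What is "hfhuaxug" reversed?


Input string: 'hfhuaxug'
Operation: reverse character order
Original order: 'h' -> 'f' -> 'h' -> 'u' -> 'a' -> 'x' -> 'u' -> 'g'
Reversed order: 'g' -> 'u' -> 'x' -> 'a' -> 'u' -> 'h' -> 'f' -> 'h'
Result: guxauhfh


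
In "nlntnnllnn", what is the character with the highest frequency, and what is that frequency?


Input: 'nlntnnllnn'
Operation: tally each character
Counts: 'l':3, 'n':6, 't':1
Maximum: 'n' appears 6 times


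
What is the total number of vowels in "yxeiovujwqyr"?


Input string: 'yxeiovujwqyr'
Operation: count vowels (a, e, i, o, u)
Scan: s[0]='y', s[1]='x', s[2]='e' (vowel), s[3]='i' (vowel), s[4]='o' (vowel), s[5]='v', s[6]='u' (vowel), s[7]='j', s[8]='w', s[9]='q', s[10]='y', s[11]='r'
Vowels found: 4
Result: 4


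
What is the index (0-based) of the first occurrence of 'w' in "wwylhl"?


Input string: 'wwylhl'
Target: 'w'
Scanning left to right: s[0]='w'
First match at index: 0


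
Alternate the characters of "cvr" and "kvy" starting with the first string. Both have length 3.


String 1: 'cvr'
String 2: 'kvy'
Operation: alternate characters
Pairs: 'c'+'k', 'v'+'v', 'r'+'y'
Result: ckvvry


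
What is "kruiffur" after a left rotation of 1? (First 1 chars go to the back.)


Input: 'kruiffur', shift = 1
Operation: split at index 1 and swap parts
Front part s[0:1] = 'k'
Back part s[1:] = 'ruiffur'
Rotated = back + front = 'ruiffur' + 'k'
Result: ruiffurk
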